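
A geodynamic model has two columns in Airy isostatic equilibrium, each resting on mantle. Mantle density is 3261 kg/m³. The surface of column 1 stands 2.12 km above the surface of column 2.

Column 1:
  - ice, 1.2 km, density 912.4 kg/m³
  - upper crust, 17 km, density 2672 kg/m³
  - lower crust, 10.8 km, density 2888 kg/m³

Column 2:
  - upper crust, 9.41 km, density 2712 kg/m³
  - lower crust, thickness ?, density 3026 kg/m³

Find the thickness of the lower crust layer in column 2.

20.3 km

Take the compensation level at the base of the deeper column (depth z_c below the surface of column 1) and equate Σ ρ_i t_i down to z_c; mantle fills any gap and the z_c terms cancel.
Column 1: 1.2×912.4 + 17×2672 + 10.8×2888 + (z_c − 29)×3261
Column 2: 2.12×0 + 9.41×2712 + x×3026 + (z_c − 2.12 − 9.41 − x)×3261
The z_c×3261 term appears on both sides and cancels. Collect the known terms of each column as K = Σ(ρt)_known − 3261 × (depth of known layers): K_1 = 77709.28 − 3261×29 = −16859.72; K_2 = 25519.92 − 3261×(2.12 + 9.41) = −12079.41.
Balance: K_1 = K_2 − x×(3261 − 3026), so x = (K_2 − K_1)/(3261 − 3026) = 4780.31/235 = 20.3 km.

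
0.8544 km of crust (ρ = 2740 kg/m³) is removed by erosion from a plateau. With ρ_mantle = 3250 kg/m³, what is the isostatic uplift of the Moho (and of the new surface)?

0.72 km

Unloading: uplift u = e ρ_c/ρ_m = 0.8544 km × 2740/3250 = 0.72 km.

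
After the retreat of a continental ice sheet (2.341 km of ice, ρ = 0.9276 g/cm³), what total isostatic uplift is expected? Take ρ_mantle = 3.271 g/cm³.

0.664 km

Removing the load lets mantle flow back in; uplift u satisfies ρ_ice t = ρ_m u.
u = t ρ_ice/ρ_m = 2.341 km × 0.9276/3.271 = 0.664 km.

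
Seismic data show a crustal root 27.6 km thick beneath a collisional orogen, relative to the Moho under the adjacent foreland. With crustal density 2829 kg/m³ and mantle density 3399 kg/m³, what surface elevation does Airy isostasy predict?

For local isostatic compensation: ρ_c h = (ρ_m − ρ_c) r.
h = r (ρ_m − ρ_c) / ρ_c = 27.6 km × (3399 − 2829) / 2829 = 5.56 km.

5.56 km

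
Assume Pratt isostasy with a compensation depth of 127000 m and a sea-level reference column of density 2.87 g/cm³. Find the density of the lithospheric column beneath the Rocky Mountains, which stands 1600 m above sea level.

Pratt balance: ρ_ref D = ρ (D + h).
ρ = ρ_ref D/(D + h) = 2.87 × 127000 m/(127000 m + 1600 m) = 2.83 g/cm³.

2.83 g/cm³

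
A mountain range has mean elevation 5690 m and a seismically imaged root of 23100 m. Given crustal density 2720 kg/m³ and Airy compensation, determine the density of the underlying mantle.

3390 kg/m³

Airy balance: ρ_c h = (ρ_m − ρ_c) r → ρ_m = ρ_c (1 + h/r).
ρ_m = 2720 × (1 + 5690 m/23100 m) = 3390 kg/m³.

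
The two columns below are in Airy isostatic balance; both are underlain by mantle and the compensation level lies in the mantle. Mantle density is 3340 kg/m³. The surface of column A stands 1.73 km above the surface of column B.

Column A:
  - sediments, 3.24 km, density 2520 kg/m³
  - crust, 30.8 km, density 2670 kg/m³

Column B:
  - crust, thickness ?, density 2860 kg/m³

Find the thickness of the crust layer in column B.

36.5 km

Take the compensation level at the base of the deeper column (depth z_c below the surface of column A) and equate Σ ρ_i t_i down to z_c; mantle fills any gap and the z_c terms cancel.
Column A: 3.24×2520 + 30.8×2670 + (z_c − 34.04)×3340
Column B: 1.73×0 + x×2860 + (z_c − 1.73 − 0 − x)×3340
The z_c×3340 term appears on both sides and cancels. Collect the known terms of each column as K = Σ(ρt)_known − 3340 × (depth of known layers): K_A = 90400.8 − 3340×34.04 = −23292.8; K_B = 0 − 3340×(1.73 + 0) = −5778.2.
Balance: K_A = K_B − x×(3340 − 2860), so x = (K_B − K_A)/(3340 − 2860) = 17514.6/480 = 36.5 km.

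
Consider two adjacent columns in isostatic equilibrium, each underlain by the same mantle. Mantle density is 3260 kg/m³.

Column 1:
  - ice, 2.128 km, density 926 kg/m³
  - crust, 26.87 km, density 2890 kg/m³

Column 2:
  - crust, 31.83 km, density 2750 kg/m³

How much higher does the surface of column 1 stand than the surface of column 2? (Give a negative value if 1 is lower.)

−0.406 km

For any compensation level in the mantle, the mantle terms cancel and isostasy reduces to e = (Σt_1 − Σt_2) − (Σ(ρt)_1 − Σ(ρt)_2) / ρ_m.
Σt_1 = 28.998 km; Σt_2 = 31.83 km; Σ(ρt)_1 = 79624.828; Σ(ρt)_2 = 87532.5 (in km·kg/m³).
e = (28.998 − 31.83) − (79624.828 − 87532.5) / 3260 = −0.406 km.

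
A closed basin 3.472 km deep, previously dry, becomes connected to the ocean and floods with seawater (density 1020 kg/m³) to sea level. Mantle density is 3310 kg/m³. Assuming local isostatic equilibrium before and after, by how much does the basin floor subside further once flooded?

1.55 km

After flooding the water column is d + s deep. Its weight must equal the weight of mantle displaced by the extra subsidence s: (d + s) ρ_w = s ρ_m.
s = d ρ_w / (ρ_m − ρ_w) = 3.472 km × 1020/(3310 − 1020) = 1.55 km.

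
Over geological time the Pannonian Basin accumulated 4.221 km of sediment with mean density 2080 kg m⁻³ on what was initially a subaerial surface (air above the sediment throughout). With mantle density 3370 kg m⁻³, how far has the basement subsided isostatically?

2.61 km

Subaerial load: s = t ρ_sed / ρ_m = 4.221 km × 2080/3370 = 2.61 km.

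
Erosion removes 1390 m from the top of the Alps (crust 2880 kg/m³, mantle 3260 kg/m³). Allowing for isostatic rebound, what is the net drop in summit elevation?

Rebound u = e ρ_c/ρ_m = 1390 m × 2880/3260 = 1228 m.
Net surface drop = e − u = 1390 m − 1228 m = e (ρ_m − ρ_c)/ρ_m = 162 m.

162 m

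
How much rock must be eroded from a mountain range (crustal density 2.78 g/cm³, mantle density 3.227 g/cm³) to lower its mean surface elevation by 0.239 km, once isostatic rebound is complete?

Net drop Δ = e − u = e − e ρ_c/ρ_m = e (ρ_m − ρ_c)/ρ_m.
e = Δ ρ_m/(ρ_m − ρ_c) = 0.239 km × 3.227/0.447 = 1.73 km.

1.73 km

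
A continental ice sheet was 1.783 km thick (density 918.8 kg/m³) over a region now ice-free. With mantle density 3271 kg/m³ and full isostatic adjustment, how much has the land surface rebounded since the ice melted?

Removing the load lets mantle flow back in; uplift u satisfies ρ_ice t = ρ_m u.
u = t ρ_ice/ρ_m = 1.783 km × 918.8/3271 = 0.501 km.

0.501 km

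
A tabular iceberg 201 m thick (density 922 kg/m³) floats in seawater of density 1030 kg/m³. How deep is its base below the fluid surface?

Draft d = t ρ_obj/ρ_fluid = 201 m × 922/1030 = 180 m.

180 m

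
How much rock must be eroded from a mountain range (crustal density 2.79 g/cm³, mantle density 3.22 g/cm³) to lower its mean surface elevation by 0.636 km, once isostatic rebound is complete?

4.76 km

Net drop Δ = e − u = e − e ρ_c/ρ_m = e (ρ_m − ρ_c)/ρ_m.
e = Δ ρ_m/(ρ_m − ρ_c) = 0.636 km × 3.22/0.43 = 4.76 km.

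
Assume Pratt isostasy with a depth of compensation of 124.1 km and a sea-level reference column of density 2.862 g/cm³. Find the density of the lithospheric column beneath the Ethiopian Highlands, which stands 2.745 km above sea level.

2.8 g/cm³

Pratt balance: ρ_ref D = ρ (D + h).
ρ = ρ_ref D/(D + h) = 2.862 × 124.1 km/(124.1 km + 2.745 km) = 2.8 g/cm³.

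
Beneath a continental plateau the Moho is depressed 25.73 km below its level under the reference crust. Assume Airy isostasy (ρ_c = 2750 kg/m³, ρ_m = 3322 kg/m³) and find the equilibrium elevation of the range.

Balancing pressure at the compensation depth: ρ_c h = (ρ_m − ρ_c) r.
h = r (ρ_m − ρ_c) / ρ_c = 25.73 km × (3322 − 2750) / 2750 = 5.35 km.

5.35 km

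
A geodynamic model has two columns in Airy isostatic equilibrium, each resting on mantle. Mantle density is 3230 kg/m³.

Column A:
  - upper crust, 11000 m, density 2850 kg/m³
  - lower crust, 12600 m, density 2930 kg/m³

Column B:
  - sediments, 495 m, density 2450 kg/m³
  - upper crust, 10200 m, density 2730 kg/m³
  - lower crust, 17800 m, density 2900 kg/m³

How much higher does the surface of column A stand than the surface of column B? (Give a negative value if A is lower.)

For any compensation level in the mantle, the mantle terms cancel and isostasy reduces to e = (Σt_A − Σt_B) − (Σ(ρt)_A − Σ(ρt)_B) / ρ_m.
Σt_A = 23600 m; Σt_B = 28495 m; Σ(ρt)_A = 68268000; Σ(ρt)_B = 80678750 (in m·kg/m³).
e = (23600 − 28495) − (68268000 − 80678750) / 3230 = −1050 m.

−1050 m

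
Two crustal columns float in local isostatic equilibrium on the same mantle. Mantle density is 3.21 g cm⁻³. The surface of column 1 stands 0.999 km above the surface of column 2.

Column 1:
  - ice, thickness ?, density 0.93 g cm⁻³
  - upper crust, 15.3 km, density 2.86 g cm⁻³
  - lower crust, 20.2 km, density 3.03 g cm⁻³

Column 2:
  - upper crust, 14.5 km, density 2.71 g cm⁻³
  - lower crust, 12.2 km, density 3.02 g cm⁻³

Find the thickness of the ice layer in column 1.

Take the compensation level at the base of the deeper column (depth z_c below the surface of column 1) and equate Σ ρ_i t_i down to z_c; mantle fills any gap and the z_c terms cancel.
Column 1: x×0.93 + 15.3×2.86 + 20.2×3.03 + (z_c − 35.5 − x)×3.21
Column 2: 0.999×0 + 14.5×2.71 + 12.2×3.02 + (z_c − 0.999 − 26.7)×3.21
The z_c×3.21 term appears on both sides and cancels. Collect the known terms of each column as K = Σ(ρt)_known − 3.21 × (depth of known layers): K_1 = 104.964 − 3.21×35.5 = −8.991; K_2 = 76.139 − 3.21×(0.999 + 26.7) = −12.77479.
Balance: K_1 − x×(3.21 − 0.93) = K_2, so x = (K_1 − K_2)/(3.21 − 0.93) = 3.78379/2.28 = 1.66 km.

1.66 km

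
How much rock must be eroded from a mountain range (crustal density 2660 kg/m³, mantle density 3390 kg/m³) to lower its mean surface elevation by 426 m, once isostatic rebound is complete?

Net drop Δ = e − u = e − e ρ_c/ρ_m = e (ρ_m − ρ_c)/ρ_m.
e = Δ ρ_m/(ρ_m − ρ_c) = 426 m × 3390/730 = 1980 m.

1980 m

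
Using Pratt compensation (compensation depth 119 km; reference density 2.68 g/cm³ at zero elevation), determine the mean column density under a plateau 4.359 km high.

2.59 g/cm³

Pratt balance: ρ_ref D = ρ (D + h).
ρ = ρ_ref D/(D + h) = 2.68 × 119 km/(119 km + 4.359 km) = 2.59 g/cm³.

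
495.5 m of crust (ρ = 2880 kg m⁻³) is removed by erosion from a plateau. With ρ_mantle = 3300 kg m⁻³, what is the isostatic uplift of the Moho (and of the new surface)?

Unloading: uplift u = e ρ_c/ρ_m = 495.5 m × 2880/3300 = 432 m.

432 m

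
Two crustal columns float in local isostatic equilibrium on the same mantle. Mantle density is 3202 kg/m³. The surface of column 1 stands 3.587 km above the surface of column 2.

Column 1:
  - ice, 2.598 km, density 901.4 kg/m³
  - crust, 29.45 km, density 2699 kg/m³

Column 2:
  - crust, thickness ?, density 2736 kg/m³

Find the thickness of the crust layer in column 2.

20 km

Take the compensation level at the base of the deeper column (depth z_c below the surface of column 1) and equate Σ ρ_i t_i down to z_c; mantle fills any gap and the z_c terms cancel.
Column 1: 2.598×901.4 + 29.45×2699 + (z_c − 32.048)×3202
Column 2: 3.587×0 + x×2736 + (z_c − 3.587 − 0 − x)×3202
The z_c×3202 term appears on both sides and cancels. Collect the known terms of each column as K = Σ(ρt)_known − 3202 × (depth of known layers): K_1 = 81827.3872 − 3202×32.048 = −20790.3088; K_2 = 0 − 3202×(3.587 + 0) = −11485.574.
Balance: K_1 = K_2 − x×(3202 − 2736), so x = (K_2 − K_1)/(3202 − 2736) = 9304.73/466 = 20 km.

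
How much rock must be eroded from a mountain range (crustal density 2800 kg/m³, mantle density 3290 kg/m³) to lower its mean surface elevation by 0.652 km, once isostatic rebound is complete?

4.38 km

Net drop Δ = e − u = e − e ρ_c/ρ_m = e (ρ_m − ρ_c)/ρ_m.
e = Δ ρ_m/(ρ_m − ρ_c) = 0.652 km × 3290/490 = 4.38 km.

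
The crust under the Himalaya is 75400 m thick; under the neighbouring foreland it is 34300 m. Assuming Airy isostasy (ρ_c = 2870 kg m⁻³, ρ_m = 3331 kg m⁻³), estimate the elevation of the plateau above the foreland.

5690 m

Excess crust Δ = 75400 m − 34300 m = 41100 m, split between elevation h and root r with h + r = Δ.
Airy balance ρ_c h = (ρ_m − ρ_c) r gives r = h ρ_c/(ρ_m − ρ_c), so h (1 + ρ_c/(ρ_m − ρ_c)) = Δ, i.e. h = Δ (ρ_m − ρ_c)/ρ_m.
h = 41100 m × 461/3331 = 5690 m.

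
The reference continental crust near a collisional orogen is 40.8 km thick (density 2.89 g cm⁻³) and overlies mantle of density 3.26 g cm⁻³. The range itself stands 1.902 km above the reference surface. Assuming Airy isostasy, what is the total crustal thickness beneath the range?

57.6 km

Root depth r = h ρ_c / (ρ_m − ρ_c) = 1.902 km × 2.89 / 0.37 = 14.86 km.
Total thickness = T + h + r = 40.8 km + 1.902 km + 14.86 km = 57.6 km.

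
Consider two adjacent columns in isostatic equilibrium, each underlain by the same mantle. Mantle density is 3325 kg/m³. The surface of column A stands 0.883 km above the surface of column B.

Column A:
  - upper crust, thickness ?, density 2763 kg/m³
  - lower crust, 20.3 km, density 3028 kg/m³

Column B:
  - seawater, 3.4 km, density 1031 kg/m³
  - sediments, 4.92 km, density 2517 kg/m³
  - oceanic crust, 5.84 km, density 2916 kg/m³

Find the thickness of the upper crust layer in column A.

19.7 km

Take the compensation level at the base of the deeper column (depth z_c below the surface of column A) and equate Σ ρ_i t_i down to z_c; mantle fills any gap and the z_c terms cancel.
Column A: x×2763 + 20.3×3028 + (z_c − 20.3 − x)×3325
Column B: 0.883×0 + 3.4×1031 + 4.92×2517 + 5.84×2916 + (z_c − 0.883 − 14.16)×3325
The z_c×3325 term appears on both sides and cancels. Collect the known terms of each column as K = Σ(ρt)_known − 3325 × (depth of known layers): K_A = 61468.4 − 3325×20.3 = −6029.1; K_B = 32918.48 − 3325×(0.883 + 14.16) = −17099.495.
Balance: K_A − x×(3325 − 2763) = K_B, so x = (K_A − K_B)/(3325 − 2763) = 11070.4/562 = 19.7 km.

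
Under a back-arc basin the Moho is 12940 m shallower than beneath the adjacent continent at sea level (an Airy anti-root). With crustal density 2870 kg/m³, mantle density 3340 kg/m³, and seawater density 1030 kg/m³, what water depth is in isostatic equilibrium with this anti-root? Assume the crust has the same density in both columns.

3310 m

Replacing a thickness d of crust by seawater at the top must be balanced by replacing crust with mantle at the base: d (ρ_c − ρ_w) = a (ρ_m − ρ_c).
d = a (ρ_m − ρ_c)/(ρ_c − ρ_w) = 12940 m × 470/1840 = 3310 m.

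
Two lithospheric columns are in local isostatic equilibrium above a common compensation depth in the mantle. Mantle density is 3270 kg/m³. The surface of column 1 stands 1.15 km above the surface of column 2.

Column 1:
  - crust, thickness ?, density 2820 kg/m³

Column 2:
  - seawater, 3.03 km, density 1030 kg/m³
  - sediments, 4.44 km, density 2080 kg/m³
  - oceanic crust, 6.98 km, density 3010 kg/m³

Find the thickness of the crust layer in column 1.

39.2 km

Take the compensation level at the base of the deeper column (depth z_c below the surface of column 1) and equate Σ ρ_i t_i down to z_c; mantle fills any gap and the z_c terms cancel.
Column 1: x×2820 + (z_c − 0 − x)×3270
Column 2: 1.15×0 + 3.03×1030 + 4.44×2080 + 6.98×3010 + (z_c − 1.15 − 14.45)×3270
The z_c×3270 term appears on both sides and cancels. Collect the known terms of each column as K = Σ(ρt)_known − 3270 × (depth of known layers): K_1 = 0 − 3270×0 = 0; K_2 = 33365.9 − 3270×(1.15 + 14.45) = −17646.1.
Balance: K_1 − x×(3270 − 2820) = K_2, so x = (K_1 − K_2)/(3270 − 2820) = 17646.1/450 = 39.2 km.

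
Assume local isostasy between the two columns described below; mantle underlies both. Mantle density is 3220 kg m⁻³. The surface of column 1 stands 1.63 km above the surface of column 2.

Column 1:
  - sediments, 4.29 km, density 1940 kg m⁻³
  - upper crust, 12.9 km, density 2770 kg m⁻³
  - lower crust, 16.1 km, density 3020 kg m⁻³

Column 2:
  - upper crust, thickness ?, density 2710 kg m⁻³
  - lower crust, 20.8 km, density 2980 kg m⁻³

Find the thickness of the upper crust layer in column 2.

8.38 km

Take the compensation level at the base of the deeper column (depth z_c below the surface of column 1) and equate Σ ρ_i t_i down to z_c; mantle fills any gap and the z_c terms cancel.
Column 1: 4.29×1940 + 12.9×2770 + 16.1×3020 + (z_c − 33.29)×3220
Column 2: 1.63×0 + x×2710 + 20.8×2980 + (z_c − 1.63 − 20.8 − x)×3220
The z_c×3220 term appears on both sides and cancels. Collect the known terms of each column as K = Σ(ρt)_known − 3220 × (depth of known layers): K_1 = 92677.6 − 3220×33.29 = −14516.2; K_2 = 61984 − 3220×(1.63 + 20.8) = −10240.6.
Balance: K_1 = K_2 − x×(3220 − 2710), so x = (K_2 − K_1)/(3220 − 2710) = 4275.6/510 = 8.38 km.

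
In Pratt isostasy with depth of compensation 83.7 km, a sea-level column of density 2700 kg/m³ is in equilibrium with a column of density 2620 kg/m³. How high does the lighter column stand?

2.56 km

ρ_ref D = ρ (D + h) → h = D (ρ_ref − ρ)/ρ.
h = 83.7 km × (2700 − 2620)/2620 = 2.56 km.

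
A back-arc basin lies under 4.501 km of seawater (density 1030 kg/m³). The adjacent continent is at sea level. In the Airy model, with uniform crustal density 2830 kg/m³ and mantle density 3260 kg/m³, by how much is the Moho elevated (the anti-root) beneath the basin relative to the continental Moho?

18.8 km

Isostatic balance requires: replacing crust with seawater at the top is compensated by replacing crust with mantle at the base: d (ρ_c − ρ_w) = a (ρ_m − ρ_c).
a = d (ρ_c − ρ_w)/(ρ_m − ρ_c) = 4.501 km × 1800/430 = 18.8 km.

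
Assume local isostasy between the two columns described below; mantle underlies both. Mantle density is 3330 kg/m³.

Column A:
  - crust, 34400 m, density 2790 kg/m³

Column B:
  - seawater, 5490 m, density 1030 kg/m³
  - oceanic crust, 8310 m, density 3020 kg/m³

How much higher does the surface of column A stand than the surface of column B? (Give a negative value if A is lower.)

For any compensation level in the mantle, the mantle terms cancel and isostasy reduces to e = (Σt_A − Σt_B) − (Σ(ρt)_A − Σ(ρt)_B) / ρ_m.
Σt_A = 34400 m; Σt_B = 13800 m; Σ(ρt)_A = 95976000; Σ(ρt)_B = 30750900 (in m·kg/m³).
e = (34400 − 13800) − (95976000 − 30750900) / 3330 = 1010 m.

1010 m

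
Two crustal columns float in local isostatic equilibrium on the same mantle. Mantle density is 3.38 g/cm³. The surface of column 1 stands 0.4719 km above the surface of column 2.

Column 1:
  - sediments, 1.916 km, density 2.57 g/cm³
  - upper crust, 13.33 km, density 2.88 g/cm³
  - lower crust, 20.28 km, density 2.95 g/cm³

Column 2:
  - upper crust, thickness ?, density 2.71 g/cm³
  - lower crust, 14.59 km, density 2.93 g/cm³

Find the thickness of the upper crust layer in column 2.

Take the compensation level at the base of the deeper column (depth z_c below the surface of column 1) and equate Σ ρ_i t_i down to z_c; mantle fills any gap and the z_c terms cancel.
Column 1: 1.916×2.57 + 13.33×2.88 + 20.28×2.95 + (z_c − 35.526)×3.38
Column 2: 0.4719×0 + x×2.71 + 14.59×2.93 + (z_c − 0.4719 − 14.59 − x)×3.38
The z_c×3.38 term appears on both sides and cancels. Collect the known terms of each column as K = Σ(ρt)_known − 3.38 × (depth of known layers): K_1 = 103.14052 − 3.38×35.526 = −16.93736; K_2 = 42.7487 − 3.38×(0.4719 + 14.59) = −8.160522.
Balance: K_1 = K_2 − x×(3.38 − 2.71), so x = (K_2 − K_1)/(3.38 − 2.71) = 8.77684/0.67 = 13.1 km.

13.1 km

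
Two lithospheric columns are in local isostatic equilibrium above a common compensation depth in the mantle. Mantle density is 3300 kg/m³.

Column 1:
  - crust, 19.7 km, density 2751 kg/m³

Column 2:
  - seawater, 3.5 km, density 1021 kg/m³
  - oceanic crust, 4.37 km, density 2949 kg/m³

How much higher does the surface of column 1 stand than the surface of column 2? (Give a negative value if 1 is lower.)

0.395 km

For any compensation level in the mantle, the mantle terms cancel and isostasy reduces to e = (Σt_1 − Σt_2) − (Σ(ρt)_1 − Σ(ρt)_2) / ρ_m.
Σt_1 = 19.7 km; Σt_2 = 7.87 km; Σ(ρt)_1 = 54194.7; Σ(ρt)_2 = 16460.63 (in km·kg/m³).
e = (19.7 − 7.87) − (54194.7 − 16460.63) / 3300 = 0.395 km.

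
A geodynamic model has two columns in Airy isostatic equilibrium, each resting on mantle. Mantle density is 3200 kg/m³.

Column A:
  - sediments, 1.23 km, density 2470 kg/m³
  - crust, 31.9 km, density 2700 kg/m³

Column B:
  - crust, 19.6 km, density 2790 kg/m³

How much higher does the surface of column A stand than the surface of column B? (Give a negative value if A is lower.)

2.75 km

For any compensation level in the mantle, the mantle terms cancel and isostasy reduces to e = (Σt_A − Σt_B) − (Σ(ρt)_A − Σ(ρt)_B) / ρ_m.
Σt_A = 33.13 km; Σt_B = 19.6 km; Σ(ρt)_A = 89168.1; Σ(ρt)_B = 54684 (in km·kg/m³).
e = (33.13 − 19.6) − (89168.1 − 54684) / 3200 = 2.75 km.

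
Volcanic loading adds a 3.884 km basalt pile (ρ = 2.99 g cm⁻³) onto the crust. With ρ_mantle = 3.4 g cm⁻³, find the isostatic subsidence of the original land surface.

3.42 km

Subaerial loading: s = t ρ_load / ρ_m.
s = 3.884 km × 2.99/3.4 = 3.42 km.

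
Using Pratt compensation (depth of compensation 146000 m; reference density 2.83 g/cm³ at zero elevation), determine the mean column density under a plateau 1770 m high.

Pratt balance: ρ_ref D = ρ (D + h).
ρ = ρ_ref D/(D + h) = 2.83 × 146000 m/(146000 m + 1770 m) = 2.8 g/cm³.

2.8 g/cm³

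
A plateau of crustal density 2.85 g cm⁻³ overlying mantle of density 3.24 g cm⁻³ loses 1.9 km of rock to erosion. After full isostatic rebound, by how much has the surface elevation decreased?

Rebound u = e ρ_c/ρ_m = 1.9 km × 2.85/3.24 = 1.671 km.
Net surface drop = e − u = 1.9 km − 1.671 km = e (ρ_m − ρ_c)/ρ_m = 0.229 km.

0.229 km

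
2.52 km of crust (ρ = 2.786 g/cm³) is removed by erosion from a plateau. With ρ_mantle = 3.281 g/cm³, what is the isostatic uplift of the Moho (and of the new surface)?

2.14 km

Unloading: uplift u = e ρ_c/ρ_m = 2.52 km × 2.786/3.281 = 2.14 km.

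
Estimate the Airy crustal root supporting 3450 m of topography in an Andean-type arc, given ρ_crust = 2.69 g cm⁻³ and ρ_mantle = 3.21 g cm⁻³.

17800 m

Balancing pressure at the compensation depth: the weight of the topography is balanced by the buoyancy of the root, ρ_c h = (ρ_m − ρ_c) r.
r = h · ρ_c / (ρ_m − ρ_c) = 3450 m × 2.69 / (3.21 − 2.69) = 17800 m.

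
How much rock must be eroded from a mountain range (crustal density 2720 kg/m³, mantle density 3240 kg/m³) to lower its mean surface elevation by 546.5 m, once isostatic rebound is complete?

3410 m

Net drop Δ = e − u = e − e ρ_c/ρ_m = e (ρ_m − ρ_c)/ρ_m.
e = Δ ρ_m/(ρ_m − ρ_c) = 546.5 m × 3240/520 = 3410 m.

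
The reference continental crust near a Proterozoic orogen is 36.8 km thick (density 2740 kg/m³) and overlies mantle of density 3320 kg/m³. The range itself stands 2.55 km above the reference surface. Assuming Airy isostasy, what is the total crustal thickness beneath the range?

51.4 km

Root depth r = h ρ_c / (ρ_m − ρ_c) = 2.55 km × 2740 / 580 = 12.05 km.
Total thickness = T + h + r = 36.8 km + 2.55 km + 12.05 km = 51.4 km.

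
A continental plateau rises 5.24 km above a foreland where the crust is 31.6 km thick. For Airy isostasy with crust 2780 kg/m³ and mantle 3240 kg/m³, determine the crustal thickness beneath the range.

Root depth r = h ρ_c / (ρ_m − ρ_c) = 5.24 km × 2780 / 460 = 31.67 km.
Total thickness = T + h + r = 31.6 km + 5.24 km + 31.67 km = 68.5 km.

68.5 km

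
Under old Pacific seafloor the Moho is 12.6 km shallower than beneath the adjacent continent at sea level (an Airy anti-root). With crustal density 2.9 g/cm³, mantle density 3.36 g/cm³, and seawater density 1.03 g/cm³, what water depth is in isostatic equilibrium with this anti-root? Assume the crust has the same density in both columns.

3.1 km

Replacing a thickness d of crust by seawater at the top must be balanced by replacing crust with mantle at the base: d (ρ_c − ρ_w) = a (ρ_m − ρ_c).
d = a (ρ_m − ρ_c)/(ρ_c − ρ_w) = 12.6 km × 0.46/1.87 = 3.1 km.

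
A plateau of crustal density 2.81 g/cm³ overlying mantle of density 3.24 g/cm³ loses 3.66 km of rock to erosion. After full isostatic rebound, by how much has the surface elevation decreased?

0.486 km

Rebound u = e ρ_c/ρ_m = 3.66 km × 2.81/3.24 = 3.174 km.
Net surface drop = e − u = 3.66 km − 3.174 km = e (ρ_m − ρ_c)/ρ_m = 0.486 km.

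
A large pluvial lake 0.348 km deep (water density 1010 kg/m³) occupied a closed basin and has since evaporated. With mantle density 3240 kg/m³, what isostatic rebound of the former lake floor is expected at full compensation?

0.108 km

u = d ρ_w/ρ_m = 0.348 km × 1010/3240 = 0.108 km.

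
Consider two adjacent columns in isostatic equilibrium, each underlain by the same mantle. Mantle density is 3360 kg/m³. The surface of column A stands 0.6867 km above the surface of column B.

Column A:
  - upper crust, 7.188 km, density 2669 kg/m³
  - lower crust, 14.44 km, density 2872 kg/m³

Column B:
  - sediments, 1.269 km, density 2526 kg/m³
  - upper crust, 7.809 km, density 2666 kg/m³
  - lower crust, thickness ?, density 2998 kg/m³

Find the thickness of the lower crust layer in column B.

8.92 km

Take the compensation level at the base of the deeper column (depth z_c below the surface of column A) and equate Σ ρ_i t_i down to z_c; mantle fills any gap and the z_c terms cancel.
Column A: 7.188×2669 + 14.44×2872 + (z_c − 21.628)×3360
Column B: 0.6867×0 + 1.269×2526 + 7.809×2666 + x×2998 + (z_c − 0.6867 − 9.078 − x)×3360
The z_c×3360 term appears on both sides and cancels. Collect the known terms of each column as K = Σ(ρt)_known − 3360 × (depth of known layers): K_A = 60656.452 − 3360×21.628 = −12013.628; K_B = 24024.288 − 3360×(0.6867 + 9.078) = −8785.104.
Balance: K_A = K_B − x×(3360 − 2998), so x = (K_B − K_A)/(3360 − 2998) = 3228.52/362 = 8.92 km.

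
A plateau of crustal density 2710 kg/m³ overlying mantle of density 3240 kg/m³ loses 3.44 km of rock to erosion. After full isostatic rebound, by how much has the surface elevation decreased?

0.563 km

Rebound u = e ρ_c/ρ_m = 3.44 km × 2710/3240 = 2.877 km.
Net surface drop = e − u = 3.44 km − 2.877 km = e (ρ_m − ρ_c)/ρ_m = 0.563 km.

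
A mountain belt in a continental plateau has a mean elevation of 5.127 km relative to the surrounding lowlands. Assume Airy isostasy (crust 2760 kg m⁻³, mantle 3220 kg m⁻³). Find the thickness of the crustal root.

Equating mass per unit area of the two columns: the weight of the topography is balanced by the buoyancy of the root, ρ_c h = (ρ_m − ρ_c) r.
r = h · ρ_c / (ρ_m − ρ_c) = 5.127 km × 2760 / (3220 − 2760) = 30.8 km.

30.8 km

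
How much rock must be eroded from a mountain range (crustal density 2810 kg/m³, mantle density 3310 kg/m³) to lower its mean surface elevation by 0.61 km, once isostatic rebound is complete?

Net drop Δ = e − u = e − e ρ_c/ρ_m = e (ρ_m − ρ_c)/ρ_m.
e = Δ ρ_m/(ρ_m − ρ_c) = 0.61 km × 3310/500 = 4.04 km.

4.04 km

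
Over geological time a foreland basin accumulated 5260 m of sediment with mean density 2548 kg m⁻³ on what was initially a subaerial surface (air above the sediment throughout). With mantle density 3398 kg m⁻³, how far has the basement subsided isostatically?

3940 m

Subaerial load: s = t ρ_sed / ρ_m = 5260 m × 2548/3398 = 3940 m.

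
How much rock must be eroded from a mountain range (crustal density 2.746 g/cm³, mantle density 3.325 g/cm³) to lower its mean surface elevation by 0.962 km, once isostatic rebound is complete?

Net drop Δ = e − u = e − e ρ_c/ρ_m = e (ρ_m − ρ_c)/ρ_m.
e = Δ ρ_m/(ρ_m − ρ_c) = 0.962 km × 3.325/0.579 = 5.52 km.

5.52 km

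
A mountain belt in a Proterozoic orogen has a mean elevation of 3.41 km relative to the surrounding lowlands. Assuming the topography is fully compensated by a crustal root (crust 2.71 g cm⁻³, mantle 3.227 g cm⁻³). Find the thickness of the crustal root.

Equating mass per unit area of the two columns: the weight of the topography is balanced by the buoyancy of the root, ρ_c h = (ρ_m − ρ_c) r.
r = h · ρ_c / (ρ_m − ρ_c) = 3.41 km × 2.71 / (3.227 − 2.71) = 17.9 km.

17.9 km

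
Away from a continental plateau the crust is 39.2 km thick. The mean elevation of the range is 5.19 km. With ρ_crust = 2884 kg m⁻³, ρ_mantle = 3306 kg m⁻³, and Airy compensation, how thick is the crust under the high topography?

Root depth r = h ρ_c / (ρ_m − ρ_c) = 5.19 km × 2884 / 422 = 35.47 km.
Total thickness = T + h + r = 39.2 km + 5.19 km + 35.47 km = 79.9 km.

79.9 km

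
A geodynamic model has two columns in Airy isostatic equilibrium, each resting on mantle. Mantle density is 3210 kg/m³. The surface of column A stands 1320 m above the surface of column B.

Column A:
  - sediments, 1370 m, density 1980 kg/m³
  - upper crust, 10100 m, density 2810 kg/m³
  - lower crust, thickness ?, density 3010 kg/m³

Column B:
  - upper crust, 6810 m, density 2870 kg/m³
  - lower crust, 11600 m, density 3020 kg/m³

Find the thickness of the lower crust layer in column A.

15200 m

Take the compensation level at the base of the deeper column (depth z_c below the surface of column A) and equate Σ ρ_i t_i down to z_c; mantle fills any gap and the z_c terms cancel.
Column A: 1370×1980 + 10100×2810 + x×3010 + (z_c − 11470 − x)×3210
Column B: 1320×0 + 6810×2870 + 11600×3020 + (z_c − 1320 − 18410)×3210
The z_c×3210 term appears on both sides and cancels. Collect the known terms of each column as K = Σ(ρt)_known − 3210 × (depth of known layers): K_A = 31093600 − 3210×11470 = −5725100; K_B = 54576700 − 3210×(1320 + 18410) = −8756600.
Balance: K_A − x×(3210 − 3010) = K_B, so x = (K_A − K_B)/(3210 − 3010) = 3031500/200 = 15200 m.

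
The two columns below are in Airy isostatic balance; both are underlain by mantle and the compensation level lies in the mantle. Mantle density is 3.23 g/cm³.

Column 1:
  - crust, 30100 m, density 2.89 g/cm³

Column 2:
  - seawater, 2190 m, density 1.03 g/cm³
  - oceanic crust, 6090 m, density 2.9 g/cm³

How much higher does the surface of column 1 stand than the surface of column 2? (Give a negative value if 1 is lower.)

1050 m

For any compensation level in the mantle, the mantle terms cancel and isostasy reduces to e = (Σt_1 − Σt_2) − (Σ(ρt)_1 − Σ(ρt)_2) / ρ_m.
Σt_1 = 30100 m; Σt_2 = 8280 m; Σ(ρt)_1 = 86989; Σ(ρt)_2 = 19916.7 (in m·g/cm³).
e = (30100 − 8280) − (86989 − 19916.7) / 3.23 = 1050 m.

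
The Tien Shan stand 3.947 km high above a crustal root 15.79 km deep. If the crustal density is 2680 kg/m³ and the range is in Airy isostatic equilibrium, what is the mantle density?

Airy balance: ρ_c h = (ρ_m − ρ_c) r → ρ_m = ρ_c (1 + h/r).
ρ_m = 2680 × (1 + 3.947 km/15.79 km) = 3350 kg/m³.

3350 kg/m³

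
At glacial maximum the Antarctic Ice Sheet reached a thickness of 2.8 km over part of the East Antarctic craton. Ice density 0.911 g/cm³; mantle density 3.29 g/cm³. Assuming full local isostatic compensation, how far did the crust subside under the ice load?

0.775 km

Isostatic balance requires: the ice load ρ_ice t is balanced by mantle displaced below, ρ_m s.
s = t ρ_ice / ρ_m = 2.8 km × 0.911/3.29 = 0.775 km.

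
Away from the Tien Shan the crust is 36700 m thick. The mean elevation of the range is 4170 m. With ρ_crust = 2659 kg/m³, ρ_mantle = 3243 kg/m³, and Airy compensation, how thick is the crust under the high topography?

Root depth r = h ρ_c / (ρ_m − ρ_c) = 4170 m × 2659 / 584 = 18990 m.
Total thickness = T + h + r = 36700 m + 4170 m + 18990 m = 59900 m.

59900 m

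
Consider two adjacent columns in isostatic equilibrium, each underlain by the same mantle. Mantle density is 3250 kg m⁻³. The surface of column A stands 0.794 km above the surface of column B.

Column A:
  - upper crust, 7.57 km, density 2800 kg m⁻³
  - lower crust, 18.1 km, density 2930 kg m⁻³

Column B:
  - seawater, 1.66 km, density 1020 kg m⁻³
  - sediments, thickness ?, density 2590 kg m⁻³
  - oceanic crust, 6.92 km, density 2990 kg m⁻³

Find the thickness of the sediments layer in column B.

Take the compensation level at the base of the deeper column (depth z_c below the surface of column A) and equate Σ ρ_i t_i down to z_c; mantle fills any gap and the z_c terms cancel.
Column A: 7.57×2800 + 18.1×2930 + (z_c − 25.67)×3250
Column B: 0.794×0 + 1.66×1020 + x×2590 + 6.92×2990 + (z_c − 0.794 − 8.58 − x)×3250
The z_c×3250 term appears on both sides and cancels. Collect the known terms of each column as K = Σ(ρt)_known − 3250 × (depth of known layers): K_A = 74229 − 3250×25.67 = −9198.5; K_B = 22384 − 3250×(0.794 + 8.58) = −8081.5.
Balance: K_A = K_B − x×(3250 − 2590), so x = (K_B − K_A)/(3250 − 2590) = 1117/660 = 1.69 km.

1.69 km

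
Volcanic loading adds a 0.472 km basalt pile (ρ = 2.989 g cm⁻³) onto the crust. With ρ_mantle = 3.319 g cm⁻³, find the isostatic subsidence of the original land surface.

0.425 km

Subaerial loading: s = t ρ_load / ρ_m.
s = 0.472 km × 2.989/3.319 = 0.425 km.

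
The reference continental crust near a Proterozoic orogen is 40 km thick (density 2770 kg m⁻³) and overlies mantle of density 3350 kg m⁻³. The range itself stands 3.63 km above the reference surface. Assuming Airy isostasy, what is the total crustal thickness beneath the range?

61 km

Root depth r = h ρ_c / (ρ_m − ρ_c) = 3.63 km × 2770 / 580 = 17.34 km.
Total thickness = T + h + r = 40 km + 3.63 km + 17.34 km = 61 km.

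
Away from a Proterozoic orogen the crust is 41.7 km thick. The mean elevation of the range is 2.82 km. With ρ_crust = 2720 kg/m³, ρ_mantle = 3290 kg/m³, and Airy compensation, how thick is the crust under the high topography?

58 km

Root depth r = h ρ_c / (ρ_m − ρ_c) = 2.82 km × 2720 / 570 = 13.46 km.
Total thickness = T + h + r = 41.7 km + 2.82 km + 13.46 km = 58 km.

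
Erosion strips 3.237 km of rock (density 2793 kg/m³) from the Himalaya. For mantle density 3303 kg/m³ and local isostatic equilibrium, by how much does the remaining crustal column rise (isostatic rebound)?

2.74 km

Unloading: uplift u = e ρ_c/ρ_m = 3.237 km × 2793/3303 = 2.74 km.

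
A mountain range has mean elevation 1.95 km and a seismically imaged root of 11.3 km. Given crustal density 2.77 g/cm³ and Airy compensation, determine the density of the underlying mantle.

3.25 g/cm³

Airy balance: ρ_c h = (ρ_m − ρ_c) r → ρ_m = ρ_c (1 + h/r).
ρ_m = 2.77 × (1 + 1.95 km/11.3 km) = 3.25 g/cm³.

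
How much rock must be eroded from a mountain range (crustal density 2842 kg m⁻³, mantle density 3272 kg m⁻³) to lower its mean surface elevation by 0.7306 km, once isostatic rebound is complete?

Net drop Δ = e − u = e − e ρ_c/ρ_m = e (ρ_m − ρ_c)/ρ_m.
e = Δ ρ_m/(ρ_m − ρ_c) = 0.7306 km × 3272/430 = 5.56 km.

5.56 km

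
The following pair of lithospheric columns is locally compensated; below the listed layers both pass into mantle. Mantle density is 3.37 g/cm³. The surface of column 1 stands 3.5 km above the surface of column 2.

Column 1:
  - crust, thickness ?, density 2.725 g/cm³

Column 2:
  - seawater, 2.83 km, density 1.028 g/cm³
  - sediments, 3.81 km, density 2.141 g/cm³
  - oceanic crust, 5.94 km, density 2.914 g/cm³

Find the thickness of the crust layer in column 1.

Take the compensation level at the base of the deeper column (depth z_c below the surface of column 1) and equate Σ ρ_i t_i down to z_c; mantle fills any gap and the z_c terms cancel.
Column 1: x×2.725 + (z_c − 0 − x)×3.37
Column 2: 3.5×0 + 2.83×1.028 + 3.81×2.141 + 5.94×2.914 + (z_c − 3.5 − 12.58)×3.37
The z_c×3.37 term appears on both sides and cancels. Collect the known terms of each column as K = Σ(ρt)_known − 3.37 × (depth of known layers): K_1 = 0 − 3.37×0 = 0; K_2 = 28.37561 − 3.37×(3.5 + 12.58) = −25.81399.
Balance: K_1 − x×(3.37 − 2.725) = K_2, so x = (K_1 − K_2)/(3.37 − 2.725) = 25.814/0.645 = 40 km.

40 km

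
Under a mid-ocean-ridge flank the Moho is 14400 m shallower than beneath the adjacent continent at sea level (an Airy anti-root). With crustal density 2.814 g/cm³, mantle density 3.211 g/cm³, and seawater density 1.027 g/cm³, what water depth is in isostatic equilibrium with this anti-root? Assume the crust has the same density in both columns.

3200 m

Replacing a thickness d of crust by seawater at the top must be balanced by replacing crust with mantle at the base: d (ρ_c − ρ_w) = a (ρ_m − ρ_c).
d = a (ρ_m − ρ_c)/(ρ_c − ρ_w) = 14400 m × 0.397/1.787 = 3200 m.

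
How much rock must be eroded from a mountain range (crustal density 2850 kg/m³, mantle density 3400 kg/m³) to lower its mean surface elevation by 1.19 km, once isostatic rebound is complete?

7.36 km

Net drop Δ = e − u = e − e ρ_c/ρ_m = e (ρ_m − ρ_c)/ρ_m.
e = Δ ρ_m/(ρ_m − ρ_c) = 1.19 km × 3400/550 = 7.36 km.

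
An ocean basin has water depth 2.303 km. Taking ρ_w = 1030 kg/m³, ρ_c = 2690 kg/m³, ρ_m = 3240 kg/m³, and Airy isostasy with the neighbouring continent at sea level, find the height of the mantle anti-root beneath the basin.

6.95 km

In Airy isostatic equilibrium: replacing crust with seawater at the top is compensated by replacing crust with mantle at the base: d (ρ_c − ρ_w) = a (ρ_m − ρ_c).
a = d (ρ_c − ρ_w)/(ρ_m − ρ_c) = 2.303 km × 1660/550 = 6.95 km.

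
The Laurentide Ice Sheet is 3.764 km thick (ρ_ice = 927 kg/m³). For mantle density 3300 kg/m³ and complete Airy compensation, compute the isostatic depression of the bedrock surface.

By Archimedes' principle applied to the lithosphere: the ice load ρ_ice t is balanced by mantle displaced below, ρ_m s.
s = t ρ_ice / ρ_m = 3.764 km × 927/3300 = 1.06 km.

1.06 km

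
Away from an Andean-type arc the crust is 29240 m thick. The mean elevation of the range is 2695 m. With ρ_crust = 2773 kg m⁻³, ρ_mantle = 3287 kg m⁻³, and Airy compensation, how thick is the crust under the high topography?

Root depth r = h ρ_c / (ρ_m − ρ_c) = 2695 m × 2773 / 514 = 14540 m.
Total thickness = T + h + r = 29240 m + 2695 m + 14540 m = 46500 m.

46500 m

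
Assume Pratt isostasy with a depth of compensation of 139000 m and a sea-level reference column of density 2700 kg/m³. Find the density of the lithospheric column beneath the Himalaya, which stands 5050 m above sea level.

Pratt balance: ρ_ref D = ρ (D + h).
ρ = ρ_ref D/(D + h) = 2700 × 139000 m/(139000 m + 5050 m) = 2610 kg/m³.

2610 kg/m³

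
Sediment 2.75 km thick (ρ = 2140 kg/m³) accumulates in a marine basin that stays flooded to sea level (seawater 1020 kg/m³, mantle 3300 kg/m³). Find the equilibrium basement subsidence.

Submarine loading: the sediment displaces seawater, and the subsidence is in turn flooded, so s (ρ_m − ρ_w) = t (ρ_sed − ρ_w).
s = 2.75 km × (2140 − 1020) / (3300 − 1020) = 1.35 km.

1.35 km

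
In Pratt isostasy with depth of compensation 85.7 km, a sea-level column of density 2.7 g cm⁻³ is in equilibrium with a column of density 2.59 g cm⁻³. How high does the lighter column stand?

3.64 km

ρ_ref D = ρ (D + h) → h = D (ρ_ref − ρ)/ρ.
h = 85.7 km × (2.7 − 2.59)/2.59 = 3.64 km.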